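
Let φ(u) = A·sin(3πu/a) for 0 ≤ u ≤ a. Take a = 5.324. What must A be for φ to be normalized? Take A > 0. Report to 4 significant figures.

A ≈ 0.6129

The normalization condition is ∫|φ|² du = 1 from 0 to a.
With ∫₀^a sin²(nπu/a) du = a/2, with φ = A·sin(3πu/a), the integral evaluates to A²·[a/2].
So A² = (a/2)^(−1).
Substituting a = 5.324 gives A² = 0.37566, so A = 0.61291.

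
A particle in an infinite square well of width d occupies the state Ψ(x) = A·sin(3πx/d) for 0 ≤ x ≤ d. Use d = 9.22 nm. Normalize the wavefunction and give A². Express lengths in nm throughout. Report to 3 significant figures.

The normalization condition is ∫|Ψ|² dx = 1 from 0 to d.
Using sin²θ = (1 − cos 2θ)/2, with Ψ = A·sin(3πx/d), the integral evaluates to A²·[d/2].
Setting this equal to 1 gives A² = 1/(d/2).
Plugging in d = 9.22 yields A = 0.4657.

A^2 ≈ 0.217 nm^(-1)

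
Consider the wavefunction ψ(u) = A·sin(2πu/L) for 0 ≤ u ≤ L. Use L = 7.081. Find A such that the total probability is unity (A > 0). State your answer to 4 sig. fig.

A ≈ 0.5315

We need A² ∫|f|² du = 1, taking the integral from 0 to L.
Carrying out the integral gives A² · L/2.
Setting this equal to 1 gives A² = 1/(L/2).
Substituting L = 7.081 gives A² = 0.28245, so A = 0.53146.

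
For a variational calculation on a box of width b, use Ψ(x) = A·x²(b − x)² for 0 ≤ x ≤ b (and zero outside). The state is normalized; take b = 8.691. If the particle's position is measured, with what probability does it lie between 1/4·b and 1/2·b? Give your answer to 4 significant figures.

The probability is P = ∫ |Ψ|² dx over [1/4·b, 1/2·b].
With A² fixed by ∫|Ψ|² = 1, i.e. A² = (b^9/630)^(−1), substitute and integrate.
In terms of u = x/b (A² and the length scale cancel between numerator and denominator), P = [∫_{1/4}^{1/2} u^4·(1 - u)^4 du] / [∫_{0}^{1} u^4·(1 - u)^4 du].
Using ∫ u^4·(1 - u)^4 du = u^5·(70·u^4 - 315·u^3 + 540·u^2 - 420·u + 126)/630, the numerator is ≈ 0.000715988 and the denominator is 1/630.
The result is P = 0.45107.

P ≈ 0.4511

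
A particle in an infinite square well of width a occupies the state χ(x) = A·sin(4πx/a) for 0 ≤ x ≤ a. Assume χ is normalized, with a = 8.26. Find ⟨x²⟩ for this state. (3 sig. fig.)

⟨x^2⟩ ≈ 22.5

⟨x²⟩ = ∫ x^2 |χ|² dx over the full domain.
With ∫₀^a sin²(nπx/a) dx = a/2, since the A² factors cancel between numerator and denominator, ⟨x²⟩ = -a^2/(32·π^2) + a^2/3.
Putting a = 8.26 gives 22.53.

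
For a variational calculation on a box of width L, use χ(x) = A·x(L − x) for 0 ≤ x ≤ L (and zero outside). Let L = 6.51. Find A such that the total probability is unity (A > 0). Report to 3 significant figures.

We need A² ∫|f|² dx = 1, taking the integral from 0 to L.
Expanding the polynomial and integrating term by term, carrying out the integral gives A² · L^5/30.
With L = 6.51: A² = 0.002566 and A = 0.05065.

A ≈ 0.0507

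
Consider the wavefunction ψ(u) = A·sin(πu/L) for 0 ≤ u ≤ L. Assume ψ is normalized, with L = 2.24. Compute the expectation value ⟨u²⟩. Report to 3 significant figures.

The expectation value is the |ψ|²-weighted average of u^2: ∫ u^2|ψ|² du.
With ∫₀^L sin²(nπu/L) du = L/2, the ratio of the moment integral to the normalization integral gives ⟨u²⟩ = -L^2/(2·π^2) + L^2/3.
Putting L = 2.24 gives 1.418.

⟨u^2⟩ ≈ 1.42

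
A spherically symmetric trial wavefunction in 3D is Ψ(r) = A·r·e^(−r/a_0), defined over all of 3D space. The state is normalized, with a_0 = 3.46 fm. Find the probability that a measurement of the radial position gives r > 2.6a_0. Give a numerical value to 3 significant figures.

P ≈ 0.406

With dV = 4πr²dr, the probability is ∫|Ψ|² dV over r > 2.6a_0.
The full normalization integral is A²·[3·π·a_0^5] = 1, fixing A².
Let u = r/a_0; then A², 4π and the length scale all cancel, so P = ∫_{2.6}^{∞} u^4·e^(-2·u) du ÷ ∫_{0}^{∞} u^4·e^(-2·u) du.
Using ∫ u^4·e^(-2·u) du = -(u^4/2 + u^3 + 3·u^2/2 + 3·u/2 + 3/4)·e^(-2·u), the numerator is ≈ 0.30460 and the denominator is 3/4.
The region integral divided by the full integral gives P = 0.4061.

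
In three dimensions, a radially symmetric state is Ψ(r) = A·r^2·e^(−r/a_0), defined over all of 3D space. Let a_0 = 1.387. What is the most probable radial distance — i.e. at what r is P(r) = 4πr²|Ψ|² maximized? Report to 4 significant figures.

Set d/dr [P(r) = 4πr²|Ψ|²] = 0 and solve for r > 0.
Solving yields r = 3·a_0.
With a_0 = 1.387, the most probable radial distance is 4.1610.

r ≈ 4.161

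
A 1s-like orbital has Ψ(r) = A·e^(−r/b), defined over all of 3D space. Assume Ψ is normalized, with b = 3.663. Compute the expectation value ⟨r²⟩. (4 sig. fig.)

⟨r²⟩ = ∫ r^2 |Ψ|² 4πr² dr over the full domain.
The ratio of the moment integral to the normalization integral gives ⟨r²⟩ = 3·b^2.
With b = 3.663, ⟨r^2⟩ = 40.253.

⟨r^2⟩ ≈ 40.25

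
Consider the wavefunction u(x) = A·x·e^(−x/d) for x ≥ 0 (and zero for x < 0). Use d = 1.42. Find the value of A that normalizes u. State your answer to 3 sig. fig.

Normalization requires ∫|u|² dx = 1, integrated from 0 to ∞.
Using ∫₀^∞ xⁿ e^(−αx) dx = n!/αⁿ⁺¹, ∫|u|² dx = A²·(d^3/4).
Setting this equal to 1 gives A² = 1/(d^3/4).
Substituting d = 1.42 gives A² = 1.397, so A = 1.182.

A ≈ 1.18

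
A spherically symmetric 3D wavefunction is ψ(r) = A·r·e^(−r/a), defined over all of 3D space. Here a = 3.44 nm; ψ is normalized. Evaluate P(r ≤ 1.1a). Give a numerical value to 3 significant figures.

P = ∫ |ψ|² 4πr² dr over r ≤ 1.1a.
A² is fixed by ∫₀^∞ 4πr²|ψ|² dr = 1, i.e. A² = (3·π·a^5)^(−1).
Substituting u = r/a, A², 4π and the length scale all cancel in the ratio: P = ∫_{0}^{1.1} u^4·e^(-2·u) du / ∫_{0}^{∞} u^4·e^(-2·u) du.
An antiderivative of u^4·e^(-2·u) is -(u^4/2 + u^3 + 3·u^2/2 + 3·u/2 + 3/4)·e^(-2·u); evaluating from 0 to 1.1 gives ≈ 0.054372, while the full integral is 3/4.
The region integral divided by the full integral gives P = 0.07250.

P ≈ 0.0725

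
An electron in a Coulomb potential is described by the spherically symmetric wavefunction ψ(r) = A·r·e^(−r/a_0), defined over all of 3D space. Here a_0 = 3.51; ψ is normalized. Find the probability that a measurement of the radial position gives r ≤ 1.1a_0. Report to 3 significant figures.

Integrate the radial probability density 4πr²|ψ|² over r ≤ 1.1a_0.
Normalization gives A² = 1/(3·π·a_0^5).
In terms of u = r/a_0 (A², 4π and the length scale all cancel between numerator and denominator), P = [∫_{0}^{1.1} u^4·e^(-2·u) du] / [∫_{0}^{∞} u^4·e^(-2·u) du].
With ∫ u^4·e^(-2·u) du = -(u^4/2 + u^3 + 3·u^2/2 + 3·u/2 + 3/4)·e^(-2·u) + C, the region integral is ≈ 0.054372 and the full one is 3/4.
The region integral divided by the full integral gives P = 0.07250.

P ≈ 0.0725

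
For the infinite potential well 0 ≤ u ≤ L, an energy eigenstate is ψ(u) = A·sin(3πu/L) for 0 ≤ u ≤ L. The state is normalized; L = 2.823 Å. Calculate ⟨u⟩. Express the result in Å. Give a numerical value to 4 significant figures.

The expectation value is the |ψ|²-weighted average of u: ∫ u|ψ|² du.
With ∫₀^L sin²(nπu/L) du = L/2, the ratio of the moment integral to the normalization integral gives ⟨u⟩ = L/2.
Putting L = 2.823 gives 1.4115.

⟨u⟩ ≈ 1.412 Å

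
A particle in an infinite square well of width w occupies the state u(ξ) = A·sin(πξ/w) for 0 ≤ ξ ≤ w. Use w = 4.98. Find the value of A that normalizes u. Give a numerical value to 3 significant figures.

A ≈ 0.634

Require ∫ |u|² dξ = 1 over the whole domain.
With ∫₀^w sin²(nπξ/w) dξ = w/2, carrying out the integral gives A² · w/2.
So A² = (w/2)^(−1).
Plugging in w = 4.98 yields A = 0.6337.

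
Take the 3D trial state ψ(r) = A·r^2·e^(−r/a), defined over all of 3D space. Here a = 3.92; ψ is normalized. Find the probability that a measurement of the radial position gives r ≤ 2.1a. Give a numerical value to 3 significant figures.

With dV = 4πr²dr, the probability is ∫|ψ|² dV over r ≤ 2.1a.
A² is fixed by ∫₀^∞ 4πr²|ψ|² dr = 1, i.e. A² = (45·π·a^7/2)^(−1).
Substituting u = r/a, A², 4π and the length scale all cancel in the ratio: P = ∫_{0}^{2.1} u^6·e^(-2·u) du / ∫_{0}^{∞} u^6·e^(-2·u) du.
Using ∫ u^6·e^(-2·u) du = -(4·u^6 + 12·u^5 + 30·u^4 + 60·u^3 + 90·u^2 + 90·u + 45)·e^(-2·u)/8, the numerator is ≈ 0.74552 and the denominator is 45/8.
The region integral divided by the full integral gives P = 0.1325.

P ≈ 0.133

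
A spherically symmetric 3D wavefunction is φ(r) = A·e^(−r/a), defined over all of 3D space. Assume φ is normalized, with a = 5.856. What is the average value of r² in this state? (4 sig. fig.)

By definition ⟨r²⟩ = ∫ r^2 |φ(r)|² 4πr² dr.
With ∫₀^∞ r^4 e^(−αr) dr = 4!/α^5, evaluating both integrals, ⟨r²⟩ = 3·a^2.
With a = 5.856, ⟨r^2⟩ = 102.88.

⟨r^2⟩ ≈ 102.9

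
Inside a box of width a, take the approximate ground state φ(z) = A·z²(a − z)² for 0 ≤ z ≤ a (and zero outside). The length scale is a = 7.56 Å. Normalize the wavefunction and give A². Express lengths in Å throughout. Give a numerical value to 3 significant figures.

A^2 ≈ 0.00000781 Å^(-9)

Normalization requires ∫|φ|² dz = 1, integrated from 0 to a.
Expanding the polynomial and integrating term by term, carrying out the integral gives A² · a^9/630.
So A² = (a^9/630)^(−1).
With a = 7.56: A² = 0.000007810 and A = 0.002795.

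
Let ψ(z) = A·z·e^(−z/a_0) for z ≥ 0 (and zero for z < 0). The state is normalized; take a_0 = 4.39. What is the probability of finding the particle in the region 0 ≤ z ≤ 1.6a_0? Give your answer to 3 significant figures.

P ≈ 0.620

The probability is P = ∫ |ψ|² dz over [0, 1.6a_0].
The normalization integral ∫|ψ|²dz over the whole domain equals a_0^3/4·A², and A² cancels in the ratio.
In terms of u = z/a_0 (A² and the length scale cancel between numerator and denominator), P = [∫_{0}^{1.6} u^2·e^(-2·u) du] / [∫_{0}^{∞} u^2·e^(-2·u) du].
With ∫ u^2·e^(-2·u) du = -(2·u^2 + 2·u + 1)·e^(-2·u)/4 + C, the region integral is 1/4 - 233·e^(-16/5)/100 and the full one is 1/4.
Evaluating gives P = 0.6201.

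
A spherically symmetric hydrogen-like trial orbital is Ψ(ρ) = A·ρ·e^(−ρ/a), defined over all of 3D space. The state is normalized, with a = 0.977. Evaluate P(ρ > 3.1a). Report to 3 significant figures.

P = ∫ |Ψ|² 4πρ² dρ over ρ > 3.1a.
The full normalization integral is A²·[3·π·a^5] = 1, fixing A².
Let u = ρ/a; then A², 4π and the length scale all cancel, so P = ∫_{3.1}^{∞} u^4·e^(-2·u) du ÷ ∫_{0}^{∞} u^4·e^(-2·u) du.
An antiderivative of u^4·e^(-2·u) is -(u^4/2 + u^3 + 3·u^2/2 + 3·u/2 + 3/4)·e^(-2·u); evaluating from 3.1 to ∞ gives ≈ 0.19438, while the full integral is 3/4.
This evaluates to P = 0.2592.

P ≈ 0.259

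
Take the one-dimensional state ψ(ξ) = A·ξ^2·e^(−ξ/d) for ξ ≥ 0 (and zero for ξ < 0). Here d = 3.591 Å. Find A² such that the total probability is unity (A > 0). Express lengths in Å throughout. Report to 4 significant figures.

A^2 ≈ 0.002233 Å^(-5)

Normalization requires ∫|ψ|² dξ = 1, integrated from 0 to ∞.
With ψ = A·ξ^2·e^(−ξ/d), the integral evaluates to A²·[3·d^5/4].
Substituting d = 3.591 gives A² = 0.0022329, so A = 0.047253.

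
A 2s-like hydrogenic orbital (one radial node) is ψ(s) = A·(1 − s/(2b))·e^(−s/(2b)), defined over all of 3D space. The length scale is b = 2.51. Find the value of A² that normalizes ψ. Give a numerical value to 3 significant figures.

We need A² ∫|f|² 4πs² ds = 1, taking the integral from 0 to ∞.
The angular integral contributes 4π, leaving ∫₀^∞ s²|ψ|² ds.
With ∫₀^∞ s^4 e^(−αs) ds = 4!/α^5, carrying out the integral gives A² · 8·π·b^3.
So A² = (8·π·b^3)^(−1).
With b = 2.51: A² = 0.002516 and A = 0.05016.

A^2 ≈ 0.00252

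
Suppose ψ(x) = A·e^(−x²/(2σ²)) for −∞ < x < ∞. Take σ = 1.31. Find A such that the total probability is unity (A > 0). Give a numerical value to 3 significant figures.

Normalization requires ∫|ψ|² dx = 1, integrated from −∞ to ∞.
The integral (without the A² prefactor) comes out to √(π)·σ.
Plugging in σ = 1.31 yields A = 0.6563.

A ≈ 0.656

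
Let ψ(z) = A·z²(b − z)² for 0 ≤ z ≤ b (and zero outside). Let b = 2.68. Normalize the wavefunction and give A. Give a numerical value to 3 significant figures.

We need A² ∫|f|² dz = 1, taking the integral from 0 to b.
Expanding the polynomial and integrating term by term, carrying out the integral gives A² · b^9/630.
Setting this equal to 1 gives A² = 1/(b^9/630).
Substituting b = 2.68 gives A² = 0.08833, so A = 0.2972.

A ≈ 0.297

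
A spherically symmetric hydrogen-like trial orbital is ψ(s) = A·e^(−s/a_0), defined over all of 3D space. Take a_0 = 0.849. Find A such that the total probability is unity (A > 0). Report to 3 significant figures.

A ≈ 0.721

Normalization requires ∫|ψ|² 4πs² ds = 1, integrated from 0 to ∞.
In 3D with spherical symmetry the volume element is 4πs² ds.
Carrying out the integral gives A² · π·a_0^3.
Plugging in a_0 = 0.849 yields A = 0.7212.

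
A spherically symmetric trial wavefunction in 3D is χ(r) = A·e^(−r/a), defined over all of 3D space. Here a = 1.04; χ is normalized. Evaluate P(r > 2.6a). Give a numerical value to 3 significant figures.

P = ∫ |χ|² 4πr² dr over r > 2.6a.
The full normalization integral is A²·[π·a^3] = 1, fixing A².
Let u = r/a; then A², 4π and the length scale all cancel, so P = ∫_{2.6}^{∞} u^2·e^(-2·u) du ÷ ∫_{0}^{∞} u^2·e^(-2·u) du.
Using ∫ u^2·e^(-2·u) du = -(2·u^2 + 2·u + 1)·e^(-2·u)/4, the numerator is 493·e^(-26/5)/100 and the denominator is 1/4.
This evaluates to P = 0.1088.

P ≈ 0.109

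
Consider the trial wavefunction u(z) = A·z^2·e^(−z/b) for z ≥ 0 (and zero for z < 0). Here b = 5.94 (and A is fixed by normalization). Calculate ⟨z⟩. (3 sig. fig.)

By definition ⟨z⟩ = ∫ z |u(z)|² dz.
The ratio of the moment integral to the normalization integral gives ⟨z⟩ = 5·b/2.
Putting b = 5.94 gives 14.85.

⟨z⟩ ≈ 14.9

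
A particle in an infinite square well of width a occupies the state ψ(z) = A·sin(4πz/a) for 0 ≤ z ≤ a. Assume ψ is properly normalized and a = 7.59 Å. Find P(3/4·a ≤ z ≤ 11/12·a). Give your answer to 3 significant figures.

The probability is P = ∫ |ψ|² dz over [3/4·a, 11/12·a].
With A² fixed by ∫|ψ|² = 1, i.e. A² = (a/2)^(−1), substitute and integrate.
Let u = z/a; then A² and the length scale cancel, so P = ∫_{3/4}^{11/12} sin(4·π·u)^2 du ÷ ∫_{0}^{1} sin(4·π·u)^2 du.
Using ∫ sin(4·π·u)^2 du = u/2 - sin(4·π·u)·cos(4·π·u)/(8·π), the numerator is √(3)/(32·π) + 1/12 and the denominator is 1/2.
The result is P = (√(3)/16 + π/6)/π.

P ≈ 0.201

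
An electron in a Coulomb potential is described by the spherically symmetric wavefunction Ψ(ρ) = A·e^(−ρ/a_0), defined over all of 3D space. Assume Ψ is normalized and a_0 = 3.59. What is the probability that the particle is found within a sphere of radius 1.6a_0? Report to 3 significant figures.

P ≈ 0.620

P = ∫ |Ψ|² 4πρ² dρ over ρ ≤ 1.6a_0.
The full normalization integral is A²·[π·a_0^3] = 1, fixing A².
Let u = ρ/a_0; then A², 4π and the length scale all cancel, so P = ∫_{0}^{1.6} u^2·e^(-2·u) du ÷ ∫_{0}^{∞} u^2·e^(-2·u) du.
With ∫ u^2·e^(-2·u) du = -(2·u^2 + 2·u + 1)·e^(-2·u)/4 + C, the region integral is 1/4 - 233·e^(-16/5)/100 and the full one is 1/4.
Taking the ratio yields P = 0.6201.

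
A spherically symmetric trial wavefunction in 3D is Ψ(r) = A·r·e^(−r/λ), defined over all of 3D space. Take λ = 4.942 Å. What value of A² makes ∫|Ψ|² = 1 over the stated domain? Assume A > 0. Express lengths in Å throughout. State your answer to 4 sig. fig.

Normalization requires ∫|Ψ|² 4πr² dr = 1, integrated from 0 to ∞.
Recall ∫₀^∞ r^m e^(−r/β) dr = m!·β^(m+1), carrying out the integral gives A² · 3·π·λ^5.
Plugging in λ = 4.942 yields A = 0.0059994.

A^2 ≈ 0.00003599 Å^(-5)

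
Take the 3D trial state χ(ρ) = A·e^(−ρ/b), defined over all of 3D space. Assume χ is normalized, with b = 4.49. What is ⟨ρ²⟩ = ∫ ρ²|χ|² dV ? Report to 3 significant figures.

⟨ρ^2⟩ ≈ 60.5

The expectation value is the |χ|²-weighted average of ρ^2: ∫ ρ^2|χ|² 4πρ² dρ.
Since the A² factors cancel between numerator and denominator, ⟨ρ²⟩ = 3·b^2.
With b = 4.49, ⟨ρ^2⟩ = 60.48.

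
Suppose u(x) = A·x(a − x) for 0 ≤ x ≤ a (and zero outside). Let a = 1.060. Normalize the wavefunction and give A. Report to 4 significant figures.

The normalization condition is ∫|u|² dx = 1 from 0 to a.
Expanding the polynomial and integrating term by term, the integral (without the A² prefactor) comes out to a^5/30.
So A² = (a^5/30)^(−1).
With a = 1.060: A² = 22.418 and A = 4.7347.

A ≈ 4.735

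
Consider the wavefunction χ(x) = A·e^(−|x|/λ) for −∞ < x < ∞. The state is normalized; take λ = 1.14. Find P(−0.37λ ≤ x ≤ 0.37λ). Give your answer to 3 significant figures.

|χ|² is the probability density, so P = ∫_{−0.37λ}^{0.37λ} |χ|² dx.
The normalization integral ∫|χ|²dx over the whole domain equals λ·A², and A² cancels in the ratio.
Both integrals are even about x = 0, so only the x ≥ 0 halves are needed (the factors of 2 cancel). Substituting u = x/λ, A² and the length scale cancel in the ratio: P = ∫_{0}^{0.37} e^(-2·u) du / ∫_{0}^{∞} e^(-2·u) du.
An antiderivative of e^(-2·u) is -e^(-2·u)/2; evaluating from 0 to 0.37 gives 1/2 - e^(-37/50)/2, while the full integral is 1/2.
Evaluating gives P = 0.5229.

P ≈ 0.523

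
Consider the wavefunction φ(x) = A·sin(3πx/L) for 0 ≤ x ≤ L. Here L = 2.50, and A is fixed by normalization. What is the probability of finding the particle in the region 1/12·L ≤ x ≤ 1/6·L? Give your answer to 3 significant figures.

P ≈ 0.136

The probability is P = ∫ |φ|² dx over [1/12·L, 1/6·L].
With A² fixed by ∫|φ|² = 1, i.e. A² = (L/2)^(−1), substitute and integrate.
Let u = x/L; then A² and the length scale cancel, so P = ∫_{1/12}^{1/6} sin(3·π·u)^2 du ÷ ∫_{0}^{1} sin(3·π·u)^2 du.
With ∫ sin(3·π·u)^2 du = u/2 - sin(6·π·u)/(12·π) + C, the region integral is 1/(12·π) + 1/24 and the full one is 1/2.
Evaluating gives P = (2 + π)/(12·π).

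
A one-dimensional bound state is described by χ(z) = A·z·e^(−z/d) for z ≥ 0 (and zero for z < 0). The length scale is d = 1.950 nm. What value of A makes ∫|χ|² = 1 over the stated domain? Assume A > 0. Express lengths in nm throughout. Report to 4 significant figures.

We need A² ∫|f|² dz = 1, taking the integral from 0 to ∞.
Using ∫₀^∞ zⁿ e^(−αz) dz = n!/αⁿ⁺¹, the integral (without the A² prefactor) comes out to d^3/4.
Hence A² = 1/[d^3/4].
Substituting d = 1.950 gives A² = 0.53946, so A = 0.73448.

A ≈ 0.7345 nm^(-3/2)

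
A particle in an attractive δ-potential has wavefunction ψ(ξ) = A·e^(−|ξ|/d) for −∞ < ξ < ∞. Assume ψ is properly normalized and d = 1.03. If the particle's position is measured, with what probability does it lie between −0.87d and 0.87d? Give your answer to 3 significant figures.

P ≈ 0.824

The probability is P = ∫ |ψ|² dξ over [−0.87d, 0.87d].
With A² fixed by ∫|ψ|² = 1, i.e. A² = (d)^(−1), substitute and integrate.
By symmetry take twice the ξ ≥ 0 contribution in numerator and denominator; the 2's cancel. Substituting u = ξ/d, A² and the length scale cancel in the ratio: P = ∫_{0}^{0.87} e^(-2·u) du / ∫_{0}^{∞} e^(-2·u) du.
An antiderivative of e^(-2·u) is -e^(-2·u)/2; evaluating from 0 to 0.87 gives 1/2 - e^(-87/50)/2, while the full integral is 1/2.
This works out to P = 0.8245.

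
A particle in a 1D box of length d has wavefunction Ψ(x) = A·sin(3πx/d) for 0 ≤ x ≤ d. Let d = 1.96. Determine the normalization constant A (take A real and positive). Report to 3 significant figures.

Require ∫ |Ψ|² dx = 1 over the whole domain.
The integral (without the A² prefactor) comes out to d/2.
So A² = (d/2)^(−1).
With d = 1.96: A² = 1.020 and A = 1.010.

A ≈ 1.01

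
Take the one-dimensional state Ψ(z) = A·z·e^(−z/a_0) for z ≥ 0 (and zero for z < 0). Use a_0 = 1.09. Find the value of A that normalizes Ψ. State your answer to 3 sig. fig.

A ≈ 1.76

Require ∫ |Ψ|² dz = 1 over the whole domain.
∫|Ψ|² dz = A²·(a_0^3/4).
So A² = (a_0^3/4)^(−1).
Substituting a_0 = 1.09 gives A² = 3.089, so A = 1.757.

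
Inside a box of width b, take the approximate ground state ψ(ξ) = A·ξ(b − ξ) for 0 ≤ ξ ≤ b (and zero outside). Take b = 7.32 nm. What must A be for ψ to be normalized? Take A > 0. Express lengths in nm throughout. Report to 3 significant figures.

Normalization requires ∫|ψ|² dξ = 1, integrated from 0 to b.
Expanding the polynomial and integrating term by term, with ψ = A·ξ(b − ξ), the integral evaluates to A²·[b^5/30].
Setting this equal to 1 gives A² = 1/(b^5/30).
Plugging in b = 7.32 yields A = 0.03778.

A ≈ 0.0378 nm^(-5/2)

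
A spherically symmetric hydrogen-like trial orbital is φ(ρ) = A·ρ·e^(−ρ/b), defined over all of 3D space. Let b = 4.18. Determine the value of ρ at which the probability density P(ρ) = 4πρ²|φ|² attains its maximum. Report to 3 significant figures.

ρ ≈ 8.36

Differentiate P(ρ) = 4πρ²|φ|² with respect to ρ and set to zero.
This gives ρ = 2·b.
With b = 4.18, the most probable radial distance is 8.360.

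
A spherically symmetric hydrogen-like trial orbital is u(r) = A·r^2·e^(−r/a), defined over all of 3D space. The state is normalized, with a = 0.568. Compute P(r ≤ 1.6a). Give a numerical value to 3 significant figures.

P ≈ 0.0446

P = ∫ |u|² 4πr² dr over r ≤ 1.6a.
Normalization gives A² = 1/(45·π·a^7/2).
In terms of t = r/a (A², 4π and the length scale all cancel between numerator and denominator), P = [∫_{0}^{1.6} t^6·e^(-2·t) dt] / [∫_{0}^{∞} t^6·e^(-2·t) dt].
Using ∫ t^6·e^(-2·t) dt = -(4·t^6 + 12·t^5 + 30·t^4 + 60·t^3 + 90·t^2 + 90·t + 45)·e^(-2·t)/8, the numerator is ≈ 0.25098 and the denominator is 45/8.
The region integral divided by the full integral gives P = 0.04462.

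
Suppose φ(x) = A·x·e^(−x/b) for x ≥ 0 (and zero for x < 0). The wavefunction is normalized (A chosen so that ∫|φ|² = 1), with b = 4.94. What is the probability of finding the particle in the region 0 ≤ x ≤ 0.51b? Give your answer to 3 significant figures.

P ≈ 0.0840

P = ∫_{0}^{0.51b} |φ(x)|² dx.
Since A² = 1/(b^3/4), this is the region integral divided by the full normalization integral.
Substituting u = x/b, A² and the length scale cancel in the ratio: P = ∫_{0}^{0.51} u^2·e^(-2·u) du / ∫_{0}^{∞} u^2·e^(-2·u) du.
An antiderivative of u^2·e^(-2·u) is -(2·u^2 + 2·u + 1)·e^(-2·u)/4; evaluating from 0 to 0.51 gives ≈ 0.021004, while the full integral is 1/4.
Evaluating gives P = 0.08402.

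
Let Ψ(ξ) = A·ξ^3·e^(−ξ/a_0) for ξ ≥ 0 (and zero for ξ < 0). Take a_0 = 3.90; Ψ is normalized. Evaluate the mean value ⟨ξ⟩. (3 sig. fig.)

By definition ⟨ξ⟩ = ∫ ξ |Ψ(ξ)|² dξ.
Evaluating both integrals, ⟨ξ⟩ = 7·a_0/2.
Putting a_0 = 3.90 gives 13.65.

⟨ξ⟩ ≈ 13.7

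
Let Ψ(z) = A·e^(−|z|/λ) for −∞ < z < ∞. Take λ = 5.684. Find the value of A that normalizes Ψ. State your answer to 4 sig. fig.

Normalization requires ∫|Ψ|² dz = 1, integrated from −∞ to ∞.
Carrying out the integral gives A² · λ.
Setting this equal to 1 gives A² = 1/(λ).
Plugging in λ = 5.684 yields A = 0.41944.

A ≈ 0.4194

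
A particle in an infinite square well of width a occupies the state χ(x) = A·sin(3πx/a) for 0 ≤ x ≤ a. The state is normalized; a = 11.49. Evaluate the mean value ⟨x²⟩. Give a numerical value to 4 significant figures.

⟨x^2⟩ ≈ 43.26

The expectation value is the |χ|²-weighted average of x^2: ∫ x^2|χ|² dx.
Since the A² factors cancel between numerator and denominator, ⟨x²⟩ = -a^2/(18·π^2) + a^2/3.
With a = 11.49, ⟨x^2⟩ = 43.264.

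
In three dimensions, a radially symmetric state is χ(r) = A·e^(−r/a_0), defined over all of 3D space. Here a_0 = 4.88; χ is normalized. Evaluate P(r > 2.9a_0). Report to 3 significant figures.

P = ∫ |χ|² 4πr² dr over r > 2.9a_0.
The full normalization integral is A²·[π·a_0^3] = 1, fixing A².
Substituting u = r/a_0, A², 4π and the length scale all cancel in the ratio: P = ∫_{2.9}^{∞} u^2·e^(-2·u) du / ∫_{0}^{∞} u^2·e^(-2·u) du.
Using ∫ u^2·e^(-2·u) du = -(2·u^2 + 2·u + 1)·e^(-2·u)/4, the numerator is 1181·e^(-29/5)/200 and the denominator is 1/4.
This evaluates to P = 0.07151.

P ≈ 0.0715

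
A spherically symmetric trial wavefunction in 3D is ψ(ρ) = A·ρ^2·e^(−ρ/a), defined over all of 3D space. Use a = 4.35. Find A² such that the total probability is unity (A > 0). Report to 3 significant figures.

Require ∫ |ψ|² 4πρ² dρ = 1 over the whole domain.
(Spherical symmetry: dV = 4πρ² dρ.)
∫|ψ|² 4πρ² dρ = A²·(45·π·a^7/2).
Plugging in a = 4.35 yields A = 0.0006928.

A^2 ≈ 4.80E-7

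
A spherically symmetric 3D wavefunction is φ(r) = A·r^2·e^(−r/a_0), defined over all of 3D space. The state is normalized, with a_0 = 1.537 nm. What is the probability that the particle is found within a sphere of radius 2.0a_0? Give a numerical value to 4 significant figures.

With dV = 4πr²dr, the probability is ∫|φ|² dV over r ≤ 2.0a_0.
Normalization gives A² = 1/(45·π·a_0^7/2).
Let u = r/a_0; then A², 4π and the length scale all cancel, so P = ∫_{0}^{2.0} u^6·e^(-2·u) du ÷ ∫_{0}^{∞} u^6·e^(-2·u) du.
Using ∫ u^6·e^(-2·u) du = -(4·u^6 + 12·u^5 + 30·u^4 + 60·u^3 + 90·u^2 + 90·u + 45)·e^(-2·u)/8, the numerator is 45/8 - 2185·e^(-4)/8 and the denominator is 45/8.
The region integral divided by the full integral gives P = 0.11067.

P ≈ 0.1107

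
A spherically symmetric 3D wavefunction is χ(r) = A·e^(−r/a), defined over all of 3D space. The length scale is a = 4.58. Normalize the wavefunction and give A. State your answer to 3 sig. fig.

A ≈ 0.0576

We need A² ∫|f|² 4πr² dr = 1, taking the integral from 0 to ∞.
(Spherical symmetry: dV = 4πr² dr.)
The integral (without the A² prefactor) comes out to π·a^3.
So A² = (π·a^3)^(−1).
Substituting a = 4.58 gives A² = 0.003313, so A = 0.05756.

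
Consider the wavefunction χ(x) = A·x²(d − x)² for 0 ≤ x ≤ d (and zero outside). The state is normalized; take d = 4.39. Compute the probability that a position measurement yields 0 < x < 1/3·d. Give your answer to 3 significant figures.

The probability is P = ∫ |χ|² dx over [0, 1/3·d].
The normalization integral ∫|χ|²dx over the whole domain equals d^9/630·A², and A² cancels in the ratio.
Substituting u = x/d, A² and the length scale cancel in the ratio: P = ∫_{0}^{1/3} u^4·(1 - u)^4 du / ∫_{0}^{1} u^4·(1 - u)^4 du.
With ∫ u^4·(1 - u)^4 du = u^5·(70·u^4 - 315·u^3 + 540·u^2 - 420·u + 126)/630 + C, the region integral is ≈ 0.00022991 and the full one is 1/630.
Taking the ratio, P = 0.1448.

P ≈ 0.145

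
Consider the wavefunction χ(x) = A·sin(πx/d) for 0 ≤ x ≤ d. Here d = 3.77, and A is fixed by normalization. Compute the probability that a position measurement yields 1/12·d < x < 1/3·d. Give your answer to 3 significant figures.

|χ|² is the probability density, so P = ∫_{1/12·d}^{1/3·d} |χ|² dx.
With A² fixed by ∫|χ|² = 1, i.e. A² = (d/2)^(−1), substitute and integrate.
In terms of u = x/d (A² and the length scale cancel between numerator and denominator), P = [∫_{1/12}^{1/3} sin(π·u)^2 du] / [∫_{0}^{1} sin(π·u)^2 du].
Using ∫ sin(π·u)^2 du = u/2 - sin(2·π·u)/(4·π), the numerator is -√(3)/(8·π) + 1/(8·π) + 1/8 and the denominator is 1/2.
The result is P = (-√(3) + 1 + π)/(4·π).

P ≈ 0.192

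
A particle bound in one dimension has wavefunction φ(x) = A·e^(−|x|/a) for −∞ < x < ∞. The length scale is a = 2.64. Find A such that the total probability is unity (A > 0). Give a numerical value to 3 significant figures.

The normalization condition is ∫|φ|² dx = 1 from −∞ to ∞.
Recall ∫₀^∞ x^m e^(−x/β) dx = m!·β^(m+1), ∫|φ|² dx = A²·(a).
So A² = (a)^(−1).
Plugging in a = 2.64 yields A = 0.6155.

A ≈ 0.615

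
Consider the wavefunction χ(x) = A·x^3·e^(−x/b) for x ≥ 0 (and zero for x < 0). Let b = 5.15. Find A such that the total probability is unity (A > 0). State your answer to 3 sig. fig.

A ≈ 0.00136

The normalization condition is ∫|χ|² dx = 1 from 0 to ∞.
With ∫₀^∞ x^6 e^(−αx) dx = 6!/α^7, carrying out the integral gives A² · 45·b^7/8.
Hence A² = 1/[45·b^7/8].
With b = 5.15: A² = 0.000001850 and A = 0.001360.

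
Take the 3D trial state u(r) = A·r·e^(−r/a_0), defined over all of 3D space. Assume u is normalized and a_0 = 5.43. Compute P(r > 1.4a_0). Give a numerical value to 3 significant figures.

P ≈ 0.848

With dV = 4πr²dr, the probability is ∫|u|² dV over r > 1.4a_0.
A² is fixed by ∫₀^∞ 4πr²|u|² dr = 1, i.e. A² = (3·π·a_0^5)^(−1).
Let t = r/a_0; then A², 4π and the length scale all cancel, so P = ∫_{1.4}^{∞} t^4·e^(-2·t) dt ÷ ∫_{0}^{∞} t^4·e^(-2·t) dt.
With ∫ t^4·e^(-2·t) dt = -(t^4/2 + t^3 + 3·t^2/2 + 3·t/2 + 3/4)·e^(-2·t) + C, the region integral is ≈ 0.63576 and the full one is 3/4.
Taking the ratio yields P = 0.8477.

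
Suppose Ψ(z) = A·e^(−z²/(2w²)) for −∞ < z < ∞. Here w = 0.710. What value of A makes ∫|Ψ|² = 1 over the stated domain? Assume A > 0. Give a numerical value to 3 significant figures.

Require ∫ |Ψ|² dz = 1 over the whole domain.
Differentiating ∫e^(−αz²) dz = √(π/α) under α to get the higher moments, with Ψ = A·e^(−z²/(2w²)), the integral evaluates to A²·[√(π)·w].
Hence A² = 1/[√(π)·w].
Plugging in w = 0.710 yields A = 0.8914.

A ≈ 0.891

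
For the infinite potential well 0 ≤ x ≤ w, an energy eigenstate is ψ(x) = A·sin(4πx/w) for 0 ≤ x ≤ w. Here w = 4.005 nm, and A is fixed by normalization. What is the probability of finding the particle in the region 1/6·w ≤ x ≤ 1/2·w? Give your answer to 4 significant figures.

P = ∫_{1/6·w}^{1/2·w} |ψ(x)|² dx.
With A² fixed by ∫|ψ|² = 1, i.e. A² = (w/2)^(−1), substitute and integrate.
Let u = x/w; then A² and the length scale cancel, so P = ∫_{1/6}^{1/2} sin(4·π·u)^2 du ÷ ∫_{0}^{1} sin(4·π·u)^2 du.
With ∫ sin(4·π·u)^2 du = u/2 - sin(4·π·u)·cos(4·π·u)/(8·π) + C, the region integral is -√(3)/(32·π) + 1/6 and the full one is 1/2.
This works out to P = (-√(3)/16 + π/3)/π.

P ≈ 0.2989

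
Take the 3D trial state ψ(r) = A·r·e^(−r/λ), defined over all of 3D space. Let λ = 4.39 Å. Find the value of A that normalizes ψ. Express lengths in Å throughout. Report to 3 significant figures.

A ≈ 0.00807 Å^(-5/2)

Require ∫ |ψ|² 4πr² dr = 1 over the whole domain.
Using ∫₀^∞ rⁿ e^(−αr) dr = n!/αⁿ⁺¹, carrying out the integral gives A² · 3·π·λ^5.
Hence A² = 1/[3·π·λ^5].
Substituting λ = 4.39 gives A² = 0.00006507, so A = 0.008067.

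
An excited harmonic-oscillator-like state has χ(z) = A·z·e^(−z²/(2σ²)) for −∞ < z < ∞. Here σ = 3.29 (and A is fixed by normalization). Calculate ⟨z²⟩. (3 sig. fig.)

⟨z^2⟩ ≈ 16.2

⟨z²⟩ = ∫ z^2 |χ|² dz over the full domain.
Differentiating ∫e^(−αz²) dz = √(π/α) under α to get the higher moments, evaluating both integrals, ⟨z²⟩ = 3·σ^2/2.
With σ = 3.29, ⟨z^2⟩ = 16.24.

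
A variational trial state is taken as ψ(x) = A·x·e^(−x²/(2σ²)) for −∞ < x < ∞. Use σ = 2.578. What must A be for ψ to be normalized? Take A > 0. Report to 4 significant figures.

A ≈ 0.2566

The normalization condition is ∫|ψ|² dx = 1 from −∞ to ∞.
Using the Gaussian integral ∫_{−∞}^{∞} e^(−αx²) dx = √(π/α), carrying out the integral gives A² · √(π)·σ^3/2.
So A² = (√(π)·σ^3/2)^(−1).
Substituting σ = 2.578 gives A² = 0.065858, so A = 0.25663.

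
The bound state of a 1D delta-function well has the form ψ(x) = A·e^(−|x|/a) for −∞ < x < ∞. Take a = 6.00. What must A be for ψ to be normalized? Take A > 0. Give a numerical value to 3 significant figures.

Normalization requires ∫|ψ|² dx = 1, integrated from −∞ to ∞.
With ∫₀^∞ x^0 e^(−αx) dx = 0!/α^1, ∫|ψ|² dx = A²·(a).
So A² = (a)^(−1).
Substituting a = 6.00 gives A² = 0.1667, so A = 0.4082.

A ≈ 0.408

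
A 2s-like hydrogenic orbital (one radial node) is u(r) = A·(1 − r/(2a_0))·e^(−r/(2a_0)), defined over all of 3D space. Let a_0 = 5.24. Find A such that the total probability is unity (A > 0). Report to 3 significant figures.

A ≈ 0.0166

Normalization requires ∫|u|² 4πr² dr = 1, integrated from 0 to ∞.
Recall ∫₀^∞ r^m e^(−r/β) dr = m!·β^(m+1), ∫|u|² 4πr² dr = A²·(8·π·a_0^3).
Substituting a_0 = 5.24 gives A² = 0.0002765, so A = 0.01663.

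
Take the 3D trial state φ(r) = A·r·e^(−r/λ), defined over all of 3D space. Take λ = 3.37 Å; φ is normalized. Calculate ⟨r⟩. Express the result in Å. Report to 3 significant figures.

⟨r⟩ ≈ 8.43 Å

The expectation value is the |φ|²-weighted average of r: ∫ r|φ|² 4πr² dr.
Since the A² factors cancel between numerator and denominator, ⟨r⟩ = 5·λ/2.
With λ = 3.37, ⟨r⟩ = 8.425.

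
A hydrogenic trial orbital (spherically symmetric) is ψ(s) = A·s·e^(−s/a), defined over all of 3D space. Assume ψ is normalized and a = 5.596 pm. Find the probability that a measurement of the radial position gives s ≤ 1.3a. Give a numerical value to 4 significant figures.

P ≈ 0.1226

Integrate the radial probability density 4πs²|ψ|² over s ≤ 1.3a.
Normalization gives A² = 1/(3·π·a^5).
Let u = s/a; then A², 4π and the length scale all cancel, so P = ∫_{0}^{1.3} u^4·e^(-2·u) du ÷ ∫_{0}^{∞} u^4·e^(-2·u) du.
An antiderivative of u^4·e^(-2·u) is -(u^4/2 + u^3 + 3·u^2/2 + 3·u/2 + 3/4)·e^(-2·u); evaluating from 0 to 1.3 gives ≈ 0.0919324, while the full integral is 3/4.
Taking the ratio yields P = 0.12258.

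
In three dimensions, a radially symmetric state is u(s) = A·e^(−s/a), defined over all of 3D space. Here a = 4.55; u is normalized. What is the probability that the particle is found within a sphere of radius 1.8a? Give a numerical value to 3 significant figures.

P ≈ 0.697

Integrate the radial probability density 4πs²|u|² over s ≤ 1.8a.
Normalization gives A² = 1/(π·a^3).
Substituting t = s/a, A², 4π and the length scale all cancel in the ratio: P = ∫_{0}^{1.8} t^2·e^(-2·t) dt / ∫_{0}^{∞} t^2·e^(-2·t) dt.
Using ∫ t^2·e^(-2·t) dt = -(2·t^2 + 2·t + 1)·e^(-2·t)/4, the numerator is 1/4 - 277·e^(-18/5)/100 and the denominator is 1/4.
Taking the ratio yields P = 0.6973.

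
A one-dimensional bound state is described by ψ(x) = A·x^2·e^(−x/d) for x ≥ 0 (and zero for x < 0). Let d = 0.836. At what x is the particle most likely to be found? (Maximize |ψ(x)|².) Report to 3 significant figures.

x ≈ 1.67

Set d/dx [|ψ(x)|²] = 0 and solve for x > 0.
Solving yields x = 2·d.
With d = 0.836, the most probable position is 1.672.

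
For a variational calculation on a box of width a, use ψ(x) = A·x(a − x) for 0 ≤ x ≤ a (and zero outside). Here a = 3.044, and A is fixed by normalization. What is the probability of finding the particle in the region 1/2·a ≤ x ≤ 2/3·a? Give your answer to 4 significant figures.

P ≈ 0.2901

The probability is P = ∫ |ψ|² dx over [1/2·a, 2/3·a].
Since A² = 1/(a^5/30), this is the region integral divided by the full normalization integral.
In terms of u = x/a (A² and the length scale cancel between numerator and denominator), P = [∫_{1/2}^{2/3} u^2·(1 - u)^2 du] / [∫_{0}^{1} u^2·(1 - u)^2 du].
With ∫ u^2·(1 - u)^2 du = u^3·(6·u^2 - 15·u + 10)/30 + C, the region integral is 47/4860 and the full one is 1/30.
Evaluating gives P = 47/162.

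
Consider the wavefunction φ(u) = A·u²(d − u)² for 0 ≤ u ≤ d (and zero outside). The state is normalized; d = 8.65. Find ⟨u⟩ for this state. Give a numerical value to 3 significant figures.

By definition ⟨u⟩ = ∫ u |φ(u)|² du.
Evaluating both integrals, ⟨u⟩ = d/2.
Putting d = 8.65 gives 4.325.

⟨u⟩ ≈ 4.33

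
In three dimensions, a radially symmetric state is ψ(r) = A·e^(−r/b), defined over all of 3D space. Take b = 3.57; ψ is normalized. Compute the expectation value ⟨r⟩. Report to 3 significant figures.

⟨r⟩ ≈ 5.36

⟨r⟩ = ∫ r |ψ|² 4πr² dr over the full domain.
Since the A² factors cancel between numerator and denominator, ⟨r⟩ = 3·b/2.
Putting b = 3.57 gives 5.355.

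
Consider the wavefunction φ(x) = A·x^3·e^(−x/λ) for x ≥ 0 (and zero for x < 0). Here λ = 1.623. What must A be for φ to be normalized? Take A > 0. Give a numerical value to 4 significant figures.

Normalization requires ∫|φ|² dx = 1, integrated from 0 to ∞.
With ∫₀^∞ x^6 e^(−αx) dx = 6!/α^7, carrying out the integral gives A² · 45·λ^7/8.
Substituting λ = 1.623 gives A² = 0.0059930, so A = 0.077415.

A ≈ 0.07741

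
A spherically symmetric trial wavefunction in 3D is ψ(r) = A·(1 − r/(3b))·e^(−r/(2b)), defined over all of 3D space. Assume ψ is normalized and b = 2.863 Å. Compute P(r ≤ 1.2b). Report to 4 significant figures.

P = ∫ |ψ|² 4πr² dr over r ≤ 1.2b.
Normalization gives A² = 1/(8·π·b^3/3).
In terms of u = r/b (A², 4π and the length scale all cancel between numerator and denominator), P = [∫_{0}^{1.2} u^2·(1 - u/3)^2·e^(-u) du] / [∫_{0}^{∞} u^2·(1 - u/3)^2·e^(-u) du].
With ∫ u^2·(1 - u/3)^2·e^(-u) du = (-u^4 + 2·u^3 - 3·u^2 - 6·u - 6)·e^(-u)/9 + C, the region integral is 2/3 - 3362·e^(-6/5)/1875 and the full one is 2/3.
Taking the ratio yields P = 0.18991.

P ≈ 0.1899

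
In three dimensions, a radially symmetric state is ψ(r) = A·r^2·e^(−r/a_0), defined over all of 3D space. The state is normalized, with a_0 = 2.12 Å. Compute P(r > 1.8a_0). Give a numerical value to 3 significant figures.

P = ∫ |ψ|² 4πr² dr over r > 1.8a_0.
A² is fixed by ∫₀^∞ 4πr²|ψ|² dr = 1, i.e. A² = (45·π·a_0^7/2)^(−1).
In terms of u = r/a_0 (A², 4π and the length scale all cancel between numerator and denominator), P = [∫_{1.8}^{∞} u^6·e^(-2·u) du] / [∫_{0}^{∞} u^6·e^(-2·u) du].
An antiderivative of u^6·e^(-2·u) is -(4·u^6 + 12·u^5 + 30·u^4 + 60·u^3 + 90·u^2 + 90·u + 45)·e^(-2·u)/8; evaluating from 1.8 to ∞ gives ≈ 5.2128, while the full integral is 45/8.
The region integral divided by the full integral gives P = 0.9267.

P ≈ 0.927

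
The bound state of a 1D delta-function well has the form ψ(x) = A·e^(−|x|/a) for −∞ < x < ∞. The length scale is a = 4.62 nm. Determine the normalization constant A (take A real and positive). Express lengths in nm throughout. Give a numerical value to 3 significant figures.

We need A² ∫|f|² dx = 1, taking the integral from −∞ to ∞.
∫|ψ|² dx = A²·(a).
Plugging in a = 4.62 yields A = 0.4652.

A ≈ 0.465 nm^(-1/2)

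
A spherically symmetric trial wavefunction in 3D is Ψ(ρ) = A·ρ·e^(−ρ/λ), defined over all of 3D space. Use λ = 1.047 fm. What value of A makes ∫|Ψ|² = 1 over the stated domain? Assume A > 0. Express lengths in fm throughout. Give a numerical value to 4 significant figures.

A ≈ 0.2904 fm^(-5/2)

Require ∫ |Ψ|² 4πρ² dρ = 1 over the whole domain.
∫|Ψ|² 4πρ² dρ = A²·(3·π·λ^5).
Plugging in λ = 1.047 yields A = 0.29040.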